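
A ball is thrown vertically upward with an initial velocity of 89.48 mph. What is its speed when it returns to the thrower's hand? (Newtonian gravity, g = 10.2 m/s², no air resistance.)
By conservation of energy, the ball returns at the same speed = 89.48 mph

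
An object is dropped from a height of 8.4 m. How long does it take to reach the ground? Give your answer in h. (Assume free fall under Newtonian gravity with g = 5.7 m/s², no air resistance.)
t = √(2h/g) (with unit conversion) = 0.0004769 h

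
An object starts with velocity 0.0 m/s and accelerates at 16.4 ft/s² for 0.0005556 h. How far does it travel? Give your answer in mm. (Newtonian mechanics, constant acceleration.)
d = v₀t + ½at² (with unit conversion) = 9999.0 mm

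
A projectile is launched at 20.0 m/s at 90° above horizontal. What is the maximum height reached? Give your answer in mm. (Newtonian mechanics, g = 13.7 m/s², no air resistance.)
H = v₀²sin²(θ)/(2g) (with unit conversion) = 14600.0 mm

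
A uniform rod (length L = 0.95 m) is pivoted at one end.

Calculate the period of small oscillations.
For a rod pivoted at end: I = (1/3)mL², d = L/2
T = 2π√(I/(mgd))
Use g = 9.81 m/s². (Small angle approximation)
I/m = (1/3)L² = 0.3008 m²; d = L/2 = 0.475 m
T = 2π√(I/(mgd)) = 2π√(0.3008/(9.81×0.475)) = 1.596 s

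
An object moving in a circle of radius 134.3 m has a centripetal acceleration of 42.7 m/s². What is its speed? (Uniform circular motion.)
v = √(a_c × r) = √(42.7 × 134.3) = 75.73 m/s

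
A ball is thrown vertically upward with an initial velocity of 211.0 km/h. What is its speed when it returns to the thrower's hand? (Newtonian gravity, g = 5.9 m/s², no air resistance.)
By conservation of energy, the ball returns at the same speed = 211.0 km/h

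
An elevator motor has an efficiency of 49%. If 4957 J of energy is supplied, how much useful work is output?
W_out = η × W_in = 0.49 × 4957 = 2428.9 J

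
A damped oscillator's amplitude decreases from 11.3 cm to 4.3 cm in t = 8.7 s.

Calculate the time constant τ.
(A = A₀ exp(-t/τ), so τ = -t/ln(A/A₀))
A/A₀ = 4.3/11.3 = 0.3805; ln(A/A₀) = -0.9662
τ = −t/ln(A/A₀) = −8.7/-0.9662 = 9.004 s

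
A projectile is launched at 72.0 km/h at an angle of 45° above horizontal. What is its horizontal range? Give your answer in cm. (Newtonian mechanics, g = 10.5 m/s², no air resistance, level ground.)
R = v₀² sin(2θ) / g (with unit conversion) = 3810.0 cm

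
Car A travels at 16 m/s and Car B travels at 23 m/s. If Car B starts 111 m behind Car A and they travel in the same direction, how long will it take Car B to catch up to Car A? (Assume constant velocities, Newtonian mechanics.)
Relative speed: v_rel = 23 - 16 = 7 m/s
Time to catch: t = d₀/v_rel = 111/7 = 15.86 s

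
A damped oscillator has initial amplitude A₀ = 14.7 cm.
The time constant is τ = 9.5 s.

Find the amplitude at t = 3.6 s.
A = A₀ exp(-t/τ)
A = A₀ exp(−t/τ) = 14.7×exp(−3.6/9.5) = 10.06 cm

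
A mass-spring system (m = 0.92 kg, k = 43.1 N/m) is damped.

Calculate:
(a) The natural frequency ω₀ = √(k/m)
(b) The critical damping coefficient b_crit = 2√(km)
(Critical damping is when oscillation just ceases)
ω₀ = √(k/m) = √(43.1/0.92) = 6.845 rad/s
b_crit = 2√(km) = 2√(43.1×0.92) = 12.59 kg/s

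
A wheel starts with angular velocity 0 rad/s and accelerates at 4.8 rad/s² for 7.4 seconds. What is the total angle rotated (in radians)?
θ = ω₀t + ½αt² = 0×7.4 + ½×4.8×7.4² = 131.42 rad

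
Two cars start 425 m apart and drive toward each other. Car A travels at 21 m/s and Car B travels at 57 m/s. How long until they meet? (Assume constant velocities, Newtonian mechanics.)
Combined speed: v_combined = 21 + 57 = 78 m/s
Time to meet: t = d/78 = 425/78 = 5.45 s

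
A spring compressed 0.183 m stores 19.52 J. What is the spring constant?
PE = ½kx² → k = 2PE/x² = 2×19.52/0.183² = 1166.0 N/m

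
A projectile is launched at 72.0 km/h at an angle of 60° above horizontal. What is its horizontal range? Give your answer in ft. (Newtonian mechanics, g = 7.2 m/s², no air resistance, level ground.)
R = v₀² sin(2θ) / g (with unit conversion) = 157.8 ft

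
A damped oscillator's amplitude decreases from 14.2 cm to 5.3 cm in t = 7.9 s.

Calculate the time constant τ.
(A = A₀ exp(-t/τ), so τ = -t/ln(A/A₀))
A/A₀ = 5.3/14.2 = 0.3732; ln(A/A₀) = -0.9855
τ = −t/ln(A/A₀) = −7.9/-0.9855 = 8.016 s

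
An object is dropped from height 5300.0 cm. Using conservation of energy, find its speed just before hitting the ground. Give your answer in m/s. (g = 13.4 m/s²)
mgh = ½mv² → v = √(2gh) = √(2×13.4×53) = 37.69 m/s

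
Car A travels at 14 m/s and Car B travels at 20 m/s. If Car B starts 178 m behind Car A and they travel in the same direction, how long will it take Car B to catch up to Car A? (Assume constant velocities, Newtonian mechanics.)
Relative speed: v_rel = 20 - 14 = 6 m/s
Time to catch: t = d₀/v_rel = 178/6 = 29.67 s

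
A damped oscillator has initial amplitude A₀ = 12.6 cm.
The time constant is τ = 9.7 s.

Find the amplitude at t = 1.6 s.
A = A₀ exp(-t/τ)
A = A₀ exp(−t/τ) = 12.6×exp(−1.6/9.7) = 10.68 cm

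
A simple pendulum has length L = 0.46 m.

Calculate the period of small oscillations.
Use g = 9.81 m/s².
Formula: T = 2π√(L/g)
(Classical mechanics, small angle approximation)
T = 2π√(L/g) = 2π√(0.46/9.81) = 1.361 s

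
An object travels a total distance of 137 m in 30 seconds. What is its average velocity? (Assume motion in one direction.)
v_avg = Δd / Δt = 137 / 30 = 4.57 m/s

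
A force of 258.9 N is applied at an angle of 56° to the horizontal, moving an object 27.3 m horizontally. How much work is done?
W = Fd cosθ = 258.9×27.3×cos(56°) = 3952.4 J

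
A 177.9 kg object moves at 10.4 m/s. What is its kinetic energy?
KE = ½mv² = ½×177.9×10.4² = 9620.832 J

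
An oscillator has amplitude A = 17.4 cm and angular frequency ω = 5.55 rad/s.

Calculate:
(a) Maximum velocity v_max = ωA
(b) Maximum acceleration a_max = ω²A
v_max = ωA = 5.55×0.174 = 0.9657 m/s
a_max = ω²A = 5.55²×0.174 = 5.36 m/s²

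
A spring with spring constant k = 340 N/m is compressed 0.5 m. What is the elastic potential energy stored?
PE = ½kx² = ½×340×0.5² = 42.5 J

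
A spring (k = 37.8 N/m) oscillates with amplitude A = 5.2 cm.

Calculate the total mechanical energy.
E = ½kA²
E = ½kA² = ½×37.8×(0.052)² = 0.05111 J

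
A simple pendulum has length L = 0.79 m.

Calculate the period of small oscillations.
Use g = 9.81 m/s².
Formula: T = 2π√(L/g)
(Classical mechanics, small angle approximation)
T = 2π√(L/g) = 2π√(0.79/9.81) = 1.783 s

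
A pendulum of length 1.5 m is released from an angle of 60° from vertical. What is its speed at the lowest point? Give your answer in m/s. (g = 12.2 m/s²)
h = L(1 − cosθ) = 1.5×(1 − cos60°) = 0.75 m
v = √(2gh) = √(2×12.2×0.75) = 4.278 m/s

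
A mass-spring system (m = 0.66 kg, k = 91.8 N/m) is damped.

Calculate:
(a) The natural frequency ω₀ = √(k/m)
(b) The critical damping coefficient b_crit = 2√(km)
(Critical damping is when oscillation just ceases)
ω₀ = √(k/m) = √(91.8/0.66) = 11.79 rad/s
b_crit = 2√(km) = 2√(91.8×0.66) = 15.57 kg/s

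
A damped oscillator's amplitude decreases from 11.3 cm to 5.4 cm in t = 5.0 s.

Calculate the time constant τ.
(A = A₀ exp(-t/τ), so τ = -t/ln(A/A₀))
A/A₀ = 5.4/11.3 = 0.4779; ln(A/A₀) = -0.7384
τ = −t/ln(A/A₀) = −5.0/-0.7384 = 6.771 s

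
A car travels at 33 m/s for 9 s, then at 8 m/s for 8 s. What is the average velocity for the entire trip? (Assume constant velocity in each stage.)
d₁ = v₁t₁ = 33 × 9 = 297 m
d₂ = v₂t₂ = 8 × 8 = 64 m
d_total = 361 m, t_total = 17 s
v_avg = d_total/t_total = 361/17 = 21.24 m/s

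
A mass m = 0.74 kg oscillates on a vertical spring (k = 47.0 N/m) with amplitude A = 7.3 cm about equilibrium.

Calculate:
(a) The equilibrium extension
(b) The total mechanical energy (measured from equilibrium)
x_eq = mg/k = 0.74×9.81/47.0 = 0.1545 m = 15.45 cm
E = ½kA² = ½×47.0×(0.073)² = 0.1252 J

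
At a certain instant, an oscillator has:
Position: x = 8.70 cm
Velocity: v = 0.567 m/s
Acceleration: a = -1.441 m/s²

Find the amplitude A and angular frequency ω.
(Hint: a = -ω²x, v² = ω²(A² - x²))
a = −ω²x → ω = √(|a|/x) = √(1.441/0.087) = 4.07 rad/s
v² = ω²(A² − x²) → A = √(x² + v²/ω²) = √(0.087² + 0.567²/4.07²) = 0.1643 m = 16.43 cm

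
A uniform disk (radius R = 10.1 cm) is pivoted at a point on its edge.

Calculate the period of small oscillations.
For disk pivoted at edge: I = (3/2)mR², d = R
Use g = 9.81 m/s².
I/m = (3/2)R² = 0.0153 m²; d = R = 0.101 m
T = 2π√((3/2)R²/(gR)) = 2π√(3R/(2g)) = 0.7808 s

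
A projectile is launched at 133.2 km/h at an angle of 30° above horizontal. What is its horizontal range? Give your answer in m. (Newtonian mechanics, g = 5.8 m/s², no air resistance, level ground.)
R = v₀² sin(2θ) / g (with unit conversion) = 204.4 m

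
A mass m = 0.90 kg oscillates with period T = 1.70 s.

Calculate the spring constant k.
T = 2π√(m/k) → k = m(2π/T)² = 0.9×(2π/1.7)² = 12.29 N/m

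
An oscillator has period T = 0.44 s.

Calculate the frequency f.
f = 1/T = 1/0.44 = 2.273 Hz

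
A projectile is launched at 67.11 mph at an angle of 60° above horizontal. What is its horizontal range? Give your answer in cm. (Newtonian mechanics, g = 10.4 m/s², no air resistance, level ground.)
R = v₀² sin(2θ) / g (with unit conversion) = 7495.0 cm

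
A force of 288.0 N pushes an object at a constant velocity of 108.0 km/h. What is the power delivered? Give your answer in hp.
P = Fv = 288 N × 30 m/s = 8640 W = 11.59 hp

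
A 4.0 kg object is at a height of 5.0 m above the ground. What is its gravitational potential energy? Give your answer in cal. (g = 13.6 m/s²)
PE = mgh = 4 kg × 13.6 m/s² × 5 m = 272 J = 65.01 cal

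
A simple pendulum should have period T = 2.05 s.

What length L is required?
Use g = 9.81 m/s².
T = 2π√(L/g) → L = g(T/2π)² = 9.81×(2.05/2π)² = 1.044 m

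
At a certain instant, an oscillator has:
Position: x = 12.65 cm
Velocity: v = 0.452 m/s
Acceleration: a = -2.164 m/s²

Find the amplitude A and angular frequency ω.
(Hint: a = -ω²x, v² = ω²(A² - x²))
a = −ω²x → ω = √(|a|/x) = √(2.164/0.1265) = 4.136 rad/s
v² = ω²(A² − x²) → A = √(x² + v²/ω²) = √(0.1265² + 0.452²/4.136²) = 0.1672 m = 16.72 cm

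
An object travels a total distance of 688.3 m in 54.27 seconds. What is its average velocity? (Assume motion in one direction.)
v_avg = Δd / Δt = 688.3 / 54.27 = 12.68 m/s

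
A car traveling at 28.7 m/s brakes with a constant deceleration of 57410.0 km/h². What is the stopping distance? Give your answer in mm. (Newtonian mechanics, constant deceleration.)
d = v₀² / (2a) (with unit conversion) = 92970.0 mm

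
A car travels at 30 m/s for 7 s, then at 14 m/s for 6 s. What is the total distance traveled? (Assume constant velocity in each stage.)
d₁ = v₁t₁ = 30 × 7 = 210 m
d₂ = v₂t₂ = 14 × 6 = 84 m
d_total = 210 + 84 = 294 m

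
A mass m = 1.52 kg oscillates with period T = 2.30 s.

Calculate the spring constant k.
T = 2π√(m/k) → k = m(2π/T)² = 1.52×(2π/2.3)² = 11.34 N/m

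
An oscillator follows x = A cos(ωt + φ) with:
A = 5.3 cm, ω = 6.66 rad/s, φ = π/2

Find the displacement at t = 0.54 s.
x = A cos(ωt + φ) = 5.3×cos(6.66×0.54 + π/2) = 2.328 cm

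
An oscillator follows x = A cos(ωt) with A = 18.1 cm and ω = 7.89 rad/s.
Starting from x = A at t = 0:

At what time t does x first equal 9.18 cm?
cos(ωt) = x/A = 9.18/18.1 = 0.5072
ωt = arccos(0.5072) = 1.039 rad
t = 1.039/7.89 = 0.1317 s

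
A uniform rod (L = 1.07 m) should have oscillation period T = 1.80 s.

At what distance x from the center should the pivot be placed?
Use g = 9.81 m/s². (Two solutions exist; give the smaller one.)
T = 2π√((L²/12 + x²)/(gx)). Let c = T²g/(4π²) = 0.8051.
x² − cx + L²/12 = 0 → x = (c − √(c² − L²/3))/2 = 0.1444 m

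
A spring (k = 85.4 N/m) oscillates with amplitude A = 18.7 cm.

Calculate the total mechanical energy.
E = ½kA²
E = ½kA² = ½×85.4×(0.187)² = 1.493 J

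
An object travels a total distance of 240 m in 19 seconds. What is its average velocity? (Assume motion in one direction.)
v_avg = Δd / Δt = 240 / 19 = 12.63 m/s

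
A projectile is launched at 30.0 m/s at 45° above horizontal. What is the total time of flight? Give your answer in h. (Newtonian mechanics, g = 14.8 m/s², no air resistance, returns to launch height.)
T = 2v₀sin(θ)/g (with unit conversion) = 0.0007963 h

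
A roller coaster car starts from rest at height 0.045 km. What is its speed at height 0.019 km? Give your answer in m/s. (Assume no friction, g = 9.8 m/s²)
mgh₁ = ½mv₂² + mgh₂ → v₂ = √(2g(h₁−h₂)) = √(2×9.8×(45−19)) = 22.57 m/s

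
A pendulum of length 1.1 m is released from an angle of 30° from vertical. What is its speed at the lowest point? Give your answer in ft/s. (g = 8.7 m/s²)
h = L(1 − cosθ) = 1.1×(1 − cos30°) = 0.1474 m
v = √(2gh) = √(2×8.7×0.1474) = 1.601 m/s = 5.254 ft/s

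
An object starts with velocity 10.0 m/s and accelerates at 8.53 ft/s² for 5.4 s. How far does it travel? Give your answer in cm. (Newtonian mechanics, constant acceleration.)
d = v₀t + ½at² (with unit conversion) = 9191.0 cm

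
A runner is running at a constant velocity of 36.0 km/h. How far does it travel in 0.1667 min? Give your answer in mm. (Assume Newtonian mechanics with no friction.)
d = vt (with unit conversion) = 100000.0 mm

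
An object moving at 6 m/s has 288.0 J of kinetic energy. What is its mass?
KE = ½mv² → m = 2KE/v² = 2×288.0/6² = 16.0 kg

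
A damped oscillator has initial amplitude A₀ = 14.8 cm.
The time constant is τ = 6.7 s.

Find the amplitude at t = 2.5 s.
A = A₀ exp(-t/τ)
A = A₀ exp(−t/τ) = 14.8×exp(−2.5/6.7) = 10.19 cm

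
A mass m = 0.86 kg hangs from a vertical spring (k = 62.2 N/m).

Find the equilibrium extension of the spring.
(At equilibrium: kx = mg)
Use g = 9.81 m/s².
x_eq = mg/k = 0.86×9.81/62.2 = 0.1356 m = 13.56 cm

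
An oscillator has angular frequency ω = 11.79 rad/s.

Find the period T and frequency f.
T = 2π/ω = 2π/11.79 = 0.5329 s; f = ω/2π = 1.876 Hz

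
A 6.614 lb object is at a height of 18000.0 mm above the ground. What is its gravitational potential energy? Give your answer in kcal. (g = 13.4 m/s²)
PE = mgh = 3 kg × 13.4 m/s² × 18 m = 723.6 J = 0.1729 kcal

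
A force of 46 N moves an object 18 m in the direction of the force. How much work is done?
W = Fd = 46×18 = 828.0 J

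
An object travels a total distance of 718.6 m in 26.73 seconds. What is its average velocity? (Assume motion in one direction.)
v_avg = Δd / Δt = 718.6 / 26.73 = 26.88 m/s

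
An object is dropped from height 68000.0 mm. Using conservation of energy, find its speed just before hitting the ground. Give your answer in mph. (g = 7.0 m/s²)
mgh = ½mv² → v = √(2gh) = √(2×7.0×68) = 30.85 m/s = 69.02 mph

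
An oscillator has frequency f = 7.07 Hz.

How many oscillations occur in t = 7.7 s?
n = f×t = 7.07×7.7 = 54.44 oscillations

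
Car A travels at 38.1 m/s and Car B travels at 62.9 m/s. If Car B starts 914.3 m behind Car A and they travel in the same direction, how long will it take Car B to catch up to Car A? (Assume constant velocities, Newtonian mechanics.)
Relative speed: v_rel = 62.9 - 38.1 = 24.8 m/s
Time to catch: t = d₀/v_rel = 914.3/24.8 = 36.87 s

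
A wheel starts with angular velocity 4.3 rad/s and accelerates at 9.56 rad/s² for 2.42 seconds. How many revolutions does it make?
θ = ω₀t + ½αt² = 4.3×2.42 + ½×9.56×2.42² = 38.4 rad
Revolutions = θ/(2π) = 38.4/(2π) = 6.11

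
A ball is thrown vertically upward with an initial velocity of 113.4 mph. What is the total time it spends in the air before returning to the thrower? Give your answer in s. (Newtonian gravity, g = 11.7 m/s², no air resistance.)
t_total = 2v₀/g (with unit conversion) = 8.666 s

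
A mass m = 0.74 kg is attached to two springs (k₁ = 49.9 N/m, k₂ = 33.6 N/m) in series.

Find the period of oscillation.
k_eq = k₁k₂/(k₁+k₂) = 20.08 N/m
T = 2π√(m/k_eq) = 2π√(0.74/20.08) = 1.206 s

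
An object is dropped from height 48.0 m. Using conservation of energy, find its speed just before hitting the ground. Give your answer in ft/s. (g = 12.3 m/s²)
mgh = ½mv² → v = √(2gh) = √(2×12.3×48) = 34.36 m/s = 112.7 ft/s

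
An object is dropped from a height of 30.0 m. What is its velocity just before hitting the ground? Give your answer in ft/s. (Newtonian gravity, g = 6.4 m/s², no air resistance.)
v = √(2gh) (with unit conversion) = 64.29 ft/s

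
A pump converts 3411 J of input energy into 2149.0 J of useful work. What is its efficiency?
η = W_out/W_in = 2149.0/3411 = 0.63 = 63.0%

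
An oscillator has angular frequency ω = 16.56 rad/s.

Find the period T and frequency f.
T = 2π/ω = 2π/16.56 = 0.3794 s; f = ω/2π = 2.636 Hz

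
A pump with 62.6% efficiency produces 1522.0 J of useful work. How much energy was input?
W_in = W_out/η = 1522.0/0.626 = 2431.3 J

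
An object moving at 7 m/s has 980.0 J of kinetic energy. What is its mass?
KE = ½mv² → m = 2KE/v² = 2×980.0/7² = 40.0 kg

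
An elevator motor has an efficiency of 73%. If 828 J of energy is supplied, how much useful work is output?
W_out = η × W_in = 0.73 × 828 = 604.44 J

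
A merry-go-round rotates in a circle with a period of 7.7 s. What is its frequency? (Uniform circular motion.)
f = 1/T = 1/7.7 = 0.1299 Hz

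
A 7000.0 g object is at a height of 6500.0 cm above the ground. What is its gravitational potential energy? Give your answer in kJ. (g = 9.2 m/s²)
PE = mgh = 7 kg × 9.2 m/s² × 65 m = 4186 J = 4.186 kJ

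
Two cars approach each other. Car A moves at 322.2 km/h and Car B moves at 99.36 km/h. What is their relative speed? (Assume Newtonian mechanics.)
v_rel = v_A + v_B = 322.2 + 99.36 = 421.6 km/h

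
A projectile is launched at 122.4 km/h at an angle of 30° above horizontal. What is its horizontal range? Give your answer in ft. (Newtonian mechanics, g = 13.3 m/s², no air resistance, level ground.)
R = v₀² sin(2θ) / g (with unit conversion) = 247.0 ft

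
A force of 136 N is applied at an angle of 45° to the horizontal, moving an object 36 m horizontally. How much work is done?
W = Fd cosθ = 136×36×cos(45°) = 3462.0 J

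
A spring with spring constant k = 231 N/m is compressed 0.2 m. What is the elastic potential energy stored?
PE = ½kx² = ½×231×0.2² = 4.62 J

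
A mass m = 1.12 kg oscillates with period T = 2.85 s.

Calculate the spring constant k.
T = 2π√(m/k) → k = m(2π/T)² = 1.12×(2π/2.85)² = 5.444 N/m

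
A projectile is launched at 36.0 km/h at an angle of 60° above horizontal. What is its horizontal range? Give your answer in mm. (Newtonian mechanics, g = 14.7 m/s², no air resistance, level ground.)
R = v₀² sin(2θ) / g (with unit conversion) = 5891.0 mm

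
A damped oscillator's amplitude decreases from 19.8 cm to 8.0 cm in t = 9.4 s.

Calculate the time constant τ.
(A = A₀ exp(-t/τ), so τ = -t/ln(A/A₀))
A/A₀ = 8.0/19.8 = 0.404; ln(A/A₀) = -0.9062
τ = −t/ln(A/A₀) = −9.4/-0.9062 = 10.37 s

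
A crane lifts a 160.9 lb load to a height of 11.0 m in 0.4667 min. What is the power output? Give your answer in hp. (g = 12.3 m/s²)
W = mgh = 72.98×12.3×11 = 9875 J
P = W/t = 9875/28 = 352.6 W = 0.4729 hp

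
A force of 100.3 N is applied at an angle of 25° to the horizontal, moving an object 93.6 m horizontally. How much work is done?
W = Fd cosθ = 100.3×93.6×cos(25°) = 8508.5 J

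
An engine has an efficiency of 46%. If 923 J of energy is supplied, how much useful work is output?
W_out = η × W_in = 0.46 × 923 = 424.58 J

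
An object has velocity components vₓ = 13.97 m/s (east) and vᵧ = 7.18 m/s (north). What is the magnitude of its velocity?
|v| = √(vₓ² + vᵧ²) = √(13.97² + 7.18²) = √(246.713) = 15.71 m/s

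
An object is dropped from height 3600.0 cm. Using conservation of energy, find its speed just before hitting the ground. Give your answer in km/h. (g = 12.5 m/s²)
mgh = ½mv² → v = √(2gh) = √(2×12.5×36) = 30 m/s = 108.0 km/h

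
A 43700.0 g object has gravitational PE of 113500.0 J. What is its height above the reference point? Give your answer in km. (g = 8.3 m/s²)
PE = mgh → h = PE/(mg) = 1.135e+05 J / (43.7 kg × 8.3 m/s²) = 312.9 m = 0.3129 km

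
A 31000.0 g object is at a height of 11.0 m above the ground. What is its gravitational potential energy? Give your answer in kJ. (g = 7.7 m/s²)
PE = mgh = 31 kg × 7.7 m/s² × 11 m = 2626 J = 2.626 kJ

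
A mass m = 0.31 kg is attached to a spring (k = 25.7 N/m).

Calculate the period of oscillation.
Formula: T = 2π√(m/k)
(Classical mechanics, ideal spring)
T = 2π√(m/k) = 2π√(0.31/25.7) = 0.6901 s; f = 1/T = 1.449 Hz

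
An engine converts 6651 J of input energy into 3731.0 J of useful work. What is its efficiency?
η = W_out/W_in = 3731.0/6651 = 0.561 = 56.1%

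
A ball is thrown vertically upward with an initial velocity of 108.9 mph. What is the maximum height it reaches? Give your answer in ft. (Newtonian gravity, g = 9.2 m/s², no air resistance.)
h_max = v₀²/(2g) (with unit conversion) = 422.6 ft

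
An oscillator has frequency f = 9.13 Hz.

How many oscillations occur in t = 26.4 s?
n = f×t = 9.13×26.4 = 241 oscillations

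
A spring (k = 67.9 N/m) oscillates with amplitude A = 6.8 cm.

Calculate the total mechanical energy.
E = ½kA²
E = ½kA² = ½×67.9×(0.068)² = 0.157 J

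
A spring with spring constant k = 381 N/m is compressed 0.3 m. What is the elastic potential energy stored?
PE = ½kx² = ½×381×0.3² = 17.14 J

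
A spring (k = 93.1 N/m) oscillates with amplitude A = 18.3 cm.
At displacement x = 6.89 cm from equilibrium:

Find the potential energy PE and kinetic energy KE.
E_total = ½kA² = ½×93.1×(0.183)² = 1.559 J
PE = ½kx² = ½×93.1×(0.0689)² = 0.221 J
KE = E_total − PE = 1.338 J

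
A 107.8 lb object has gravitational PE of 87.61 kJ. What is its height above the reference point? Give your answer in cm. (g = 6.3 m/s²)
PE = mgh → h = PE/(mg) = 8.761e+04 J / (48.9 kg × 6.3 m/s²) = 284.4 m = 28440.0 cm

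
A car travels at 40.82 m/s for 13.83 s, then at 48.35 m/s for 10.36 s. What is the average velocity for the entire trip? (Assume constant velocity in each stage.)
d₁ = v₁t₁ = 40.82 × 13.83 = 564.541 m
d₂ = v₂t₂ = 48.35 × 10.36 = 500.906 m
d_total = 1065.45 m, t_total = 24.19 s
v_avg = d_total/t_total = 1065.45/24.19 = 44.04 m/s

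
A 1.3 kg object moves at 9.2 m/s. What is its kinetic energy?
KE = ½mv² = ½×1.3×9.2² = 55.016 J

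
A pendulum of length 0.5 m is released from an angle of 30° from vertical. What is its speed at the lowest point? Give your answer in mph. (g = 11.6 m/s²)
h = L(1 − cosθ) = 0.5×(1 − cos30°) = 0.06699 m
v = √(2gh) = √(2×11.6×0.06699) = 1.247 m/s = 2.789 mph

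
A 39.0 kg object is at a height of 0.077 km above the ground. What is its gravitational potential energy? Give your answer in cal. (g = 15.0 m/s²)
PE = mgh = 39 kg × 15.0 m/s² × 77 m = 4.504e+04 J = 10770.0 cal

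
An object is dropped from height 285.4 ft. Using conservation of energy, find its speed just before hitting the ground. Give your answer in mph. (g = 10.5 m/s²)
mgh = ½mv² → v = √(2gh) = √(2×10.5×86.99) = 42.74 m/s = 95.61 mph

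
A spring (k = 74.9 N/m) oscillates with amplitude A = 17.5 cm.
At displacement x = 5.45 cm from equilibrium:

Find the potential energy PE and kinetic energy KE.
E_total = ½kA² = ½×74.9×(0.175)² = 1.147 J
PE = ½kx² = ½×74.9×(0.0545)² = 0.1112 J
KE = E_total − PE = 1.036 J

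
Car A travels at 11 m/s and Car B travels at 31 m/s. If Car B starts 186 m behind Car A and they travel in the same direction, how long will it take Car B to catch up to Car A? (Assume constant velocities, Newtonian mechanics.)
Relative speed: v_rel = 31 - 11 = 20 m/s
Time to catch: t = d₀/v_rel = 186/20 = 9.3 s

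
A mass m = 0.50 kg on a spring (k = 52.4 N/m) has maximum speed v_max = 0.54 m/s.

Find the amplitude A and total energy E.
½mv²_max = ½kA² → A = v_max√(m/k) = 0.54×√(0.5/52.4) = 0.05275 m = 5.275 cm
E = ½mv²_max = ½×0.5×0.54² = 0.0729 J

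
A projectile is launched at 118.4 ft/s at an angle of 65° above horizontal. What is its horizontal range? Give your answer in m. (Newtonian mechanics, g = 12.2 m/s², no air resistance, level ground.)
R = v₀² sin(2θ) / g (with unit conversion) = 81.78 m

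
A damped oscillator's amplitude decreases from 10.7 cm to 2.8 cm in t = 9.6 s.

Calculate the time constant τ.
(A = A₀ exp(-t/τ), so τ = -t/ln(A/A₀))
A/A₀ = 2.8/10.7 = 0.2617; ln(A/A₀) = -1.341
τ = −t/ln(A/A₀) = −9.6/-1.341 = 7.161 s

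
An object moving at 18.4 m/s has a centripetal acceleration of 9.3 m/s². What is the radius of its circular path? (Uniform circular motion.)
r = v²/a_c = 18.4²/9.3 = 36.4 m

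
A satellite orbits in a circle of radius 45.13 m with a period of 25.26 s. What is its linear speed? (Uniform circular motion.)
v = 2πr/T = 2π×45.13/25.26 = 11.23 m/s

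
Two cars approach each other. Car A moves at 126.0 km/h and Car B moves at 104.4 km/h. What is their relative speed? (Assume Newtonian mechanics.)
v_rel = v_A + v_B = 126.0 + 104.4 = 230.4 km/h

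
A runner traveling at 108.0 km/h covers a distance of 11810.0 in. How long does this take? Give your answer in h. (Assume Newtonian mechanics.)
t = d/v (with unit conversion) = 0.002778 h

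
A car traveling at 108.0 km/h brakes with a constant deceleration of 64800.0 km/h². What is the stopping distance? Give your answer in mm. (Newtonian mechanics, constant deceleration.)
d = v₀² / (2a) (with unit conversion) = 90000.0 mm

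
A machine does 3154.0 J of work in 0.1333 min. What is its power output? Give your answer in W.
P = W/t = 3154 J / 7.998 s = 394.3 W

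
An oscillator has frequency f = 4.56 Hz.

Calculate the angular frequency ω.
ω = 2πf = 2π×4.56 = 28.65 rad/s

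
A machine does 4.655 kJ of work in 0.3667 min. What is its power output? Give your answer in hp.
P = W/t = 4655 J / 22 s = 211.6 W = 0.2837 hp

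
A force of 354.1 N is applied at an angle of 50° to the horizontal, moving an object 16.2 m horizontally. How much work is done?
W = Fd cosθ = 354.1×16.2×cos(50°) = 3687.3 J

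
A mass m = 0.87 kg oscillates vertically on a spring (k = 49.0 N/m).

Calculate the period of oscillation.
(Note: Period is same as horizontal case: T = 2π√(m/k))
T = 2π√(m/k) = 2π√(0.87/49.0) = 0.8372 s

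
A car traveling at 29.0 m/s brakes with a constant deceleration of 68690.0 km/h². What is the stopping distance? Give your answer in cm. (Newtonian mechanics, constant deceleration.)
d = v₀² / (2a) (with unit conversion) = 7934.0 cm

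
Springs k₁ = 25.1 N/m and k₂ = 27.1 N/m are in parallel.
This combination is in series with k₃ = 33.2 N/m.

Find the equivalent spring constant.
k₁₂ = k₁ + k₂ = 52.2 N/m (parallel)
1/k_eq = 1/k₁₂ + 1/k₃ → k_eq = 20.29 N/m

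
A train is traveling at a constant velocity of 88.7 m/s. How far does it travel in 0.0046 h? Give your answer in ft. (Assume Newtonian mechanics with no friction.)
d = vt (with unit conversion) = 4819.0 ft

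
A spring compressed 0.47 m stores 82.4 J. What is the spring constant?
PE = ½kx² → k = 2PE/x² = 2×82.4/0.47² = 746.0 N/m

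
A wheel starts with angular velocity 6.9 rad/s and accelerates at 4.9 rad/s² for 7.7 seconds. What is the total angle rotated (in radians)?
θ = ω₀t + ½αt² = 6.9×7.7 + ½×4.9×7.7² = 198.39 rad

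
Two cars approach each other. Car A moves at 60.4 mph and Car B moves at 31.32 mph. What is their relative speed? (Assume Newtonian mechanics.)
v_rel = v_A + v_B = 60.4 + 31.32 = 91.72 mph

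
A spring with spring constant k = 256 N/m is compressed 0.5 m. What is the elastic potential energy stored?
PE = ½kx² = ½×256×0.5² = 32.0 J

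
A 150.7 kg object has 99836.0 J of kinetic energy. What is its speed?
KE = ½mv² → v = √(2KE/m) = √(2×99836.0/150.7) = 36.4 m/s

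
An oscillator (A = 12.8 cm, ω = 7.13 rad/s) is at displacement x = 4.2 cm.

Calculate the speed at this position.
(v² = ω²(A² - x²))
v = ω√(A² − x²) = 7.13×√(0.128² − 0.042²) = 0.8621 m/s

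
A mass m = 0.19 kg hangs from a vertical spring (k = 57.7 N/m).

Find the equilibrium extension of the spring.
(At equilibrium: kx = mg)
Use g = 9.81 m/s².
x_eq = mg/k = 0.19×9.81/57.7 = 0.0323 m = 3.23 cm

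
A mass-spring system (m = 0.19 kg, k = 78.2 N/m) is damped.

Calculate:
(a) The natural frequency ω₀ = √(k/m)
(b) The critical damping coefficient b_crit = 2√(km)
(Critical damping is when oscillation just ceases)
ω₀ = √(k/m) = √(78.2/0.19) = 20.29 rad/s
b_crit = 2√(km) = 2√(78.2×0.19) = 7.709 kg/s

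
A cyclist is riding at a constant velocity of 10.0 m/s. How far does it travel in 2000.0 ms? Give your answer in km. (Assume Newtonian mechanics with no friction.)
d = vt (with unit conversion) = 0.02 km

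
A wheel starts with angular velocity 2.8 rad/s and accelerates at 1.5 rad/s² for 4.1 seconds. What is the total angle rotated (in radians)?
θ = ω₀t + ½αt² = 2.8×4.1 + ½×1.5×4.1² = 24.09 rad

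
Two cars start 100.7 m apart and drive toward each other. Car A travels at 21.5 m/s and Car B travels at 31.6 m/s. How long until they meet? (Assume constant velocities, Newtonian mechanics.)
Combined speed: v_combined = 21.5 + 31.6 = 53.1 m/s
Time to meet: t = d/53.1 = 100.7/53.1 = 1.9 s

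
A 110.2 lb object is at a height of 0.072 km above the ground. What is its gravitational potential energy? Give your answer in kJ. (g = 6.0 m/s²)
PE = mgh = 49.99 kg × 6.0 m/s² × 72 m = 2.159e+04 J = 21.59 kJ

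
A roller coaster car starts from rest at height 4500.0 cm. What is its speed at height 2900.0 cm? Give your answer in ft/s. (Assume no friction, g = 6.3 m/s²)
mgh₁ = ½mv₂² + mgh₂ → v₂ = √(2g(h₁−h₂)) = √(2×6.3×(45−29)) = 14.2 m/s = 46.58 ft/s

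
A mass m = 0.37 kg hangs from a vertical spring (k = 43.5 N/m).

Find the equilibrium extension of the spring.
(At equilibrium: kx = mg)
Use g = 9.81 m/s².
x_eq = mg/k = 0.37×9.81/43.5 = 0.08344 m = 8.344 cm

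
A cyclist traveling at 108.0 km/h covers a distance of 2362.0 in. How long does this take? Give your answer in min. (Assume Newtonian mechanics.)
t = d/v (with unit conversion) = 0.03333 min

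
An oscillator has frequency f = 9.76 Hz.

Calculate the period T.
T = 1/f = 1/9.76 = 0.1025 s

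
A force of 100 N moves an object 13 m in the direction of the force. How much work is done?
W = Fd = 100×13 = 1300.0 J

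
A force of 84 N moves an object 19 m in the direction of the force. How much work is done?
W = Fd = 84×19 = 1596.0 J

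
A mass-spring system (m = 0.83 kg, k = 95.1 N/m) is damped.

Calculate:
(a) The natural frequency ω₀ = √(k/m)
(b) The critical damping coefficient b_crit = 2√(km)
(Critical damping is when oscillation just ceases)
ω₀ = √(k/m) = √(95.1/0.83) = 10.7 rad/s
b_crit = 2√(km) = 2√(95.1×0.83) = 17.77 kg/s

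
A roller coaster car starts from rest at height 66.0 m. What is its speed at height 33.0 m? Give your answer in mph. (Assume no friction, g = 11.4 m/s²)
mgh₁ = ½mv₂² + mgh₂ → v₂ = √(2g(h₁−h₂)) = √(2×11.4×(66−33)) = 27.43 m/s = 61.36 mph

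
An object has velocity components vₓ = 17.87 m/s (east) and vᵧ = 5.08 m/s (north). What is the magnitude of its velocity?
|v| = √(vₓ² + vᵧ²) = √(17.87² + 5.08²) = √(345.143) = 18.58 m/s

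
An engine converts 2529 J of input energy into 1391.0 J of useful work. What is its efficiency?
η = W_out/W_in = 1391.0/2529 = 0.55 = 55.0%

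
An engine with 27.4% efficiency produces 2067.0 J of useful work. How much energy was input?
W_in = W_out/η = 2067.0/0.274 = 7543.8 J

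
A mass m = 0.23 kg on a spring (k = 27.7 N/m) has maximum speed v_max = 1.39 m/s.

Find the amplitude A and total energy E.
½mv²_max = ½kA² → A = v_max√(m/k) = 1.39×√(0.23/27.7) = 0.1267 m = 12.67 cm
E = ½mv²_max = ½×0.23×1.39² = 0.2222 J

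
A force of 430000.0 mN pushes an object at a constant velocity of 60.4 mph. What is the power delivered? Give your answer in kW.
P = Fv = 430 N × 27 m/s = 1.161e+04 W = 11.61 kW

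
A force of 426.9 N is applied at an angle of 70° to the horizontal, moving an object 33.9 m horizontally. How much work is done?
W = Fd cosθ = 426.9×33.9×cos(70°) = 4949.7 J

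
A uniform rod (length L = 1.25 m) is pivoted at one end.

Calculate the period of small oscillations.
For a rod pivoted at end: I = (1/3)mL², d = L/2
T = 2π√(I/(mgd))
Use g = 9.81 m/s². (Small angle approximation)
I/m = (1/3)L² = 0.5208 m²; d = L/2 = 0.625 m
T = 2π√(I/(mgd)) = 2π√(0.5208/(9.81×0.625)) = 1.831 s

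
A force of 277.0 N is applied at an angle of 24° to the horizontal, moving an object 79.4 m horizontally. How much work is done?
W = Fd cosθ = 277.0×79.4×cos(24°) = 20092.0 J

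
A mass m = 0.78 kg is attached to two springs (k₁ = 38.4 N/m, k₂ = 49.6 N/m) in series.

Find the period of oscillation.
k_eq = k₁k₂/(k₁+k₂) = 21.64 N/m
T = 2π√(m/k_eq) = 2π√(0.78/21.64) = 1.193 s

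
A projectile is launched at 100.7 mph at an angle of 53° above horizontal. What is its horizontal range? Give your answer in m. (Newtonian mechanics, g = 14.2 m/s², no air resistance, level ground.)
R = v₀² sin(2θ) / g (with unit conversion) = 137.2 m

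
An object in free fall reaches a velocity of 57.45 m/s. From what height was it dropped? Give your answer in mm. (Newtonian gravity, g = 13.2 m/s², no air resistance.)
h = v²/(2g) (with unit conversion) = 125000.0 mm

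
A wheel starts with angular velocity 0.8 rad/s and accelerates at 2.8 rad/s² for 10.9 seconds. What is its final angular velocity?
ω = ω₀ + αt = 0.8 + 2.8 × 10.9 = 31.32 rad/s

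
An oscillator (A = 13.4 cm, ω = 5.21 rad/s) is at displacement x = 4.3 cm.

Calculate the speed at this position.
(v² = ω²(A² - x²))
v = ω√(A² − x²) = 5.21×√(0.134² − 0.043²) = 0.6612 m/s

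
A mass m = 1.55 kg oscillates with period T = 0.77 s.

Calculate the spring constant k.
T = 2π√(m/k) → k = m(2π/T)² = 1.55×(2π/0.77)² = 103.2 N/m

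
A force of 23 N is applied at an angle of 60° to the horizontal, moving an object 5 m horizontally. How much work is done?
W = Fd cosθ = 23×5×cos(60°) = 57.5 J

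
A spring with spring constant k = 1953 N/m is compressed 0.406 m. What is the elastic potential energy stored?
PE = ½kx² = ½×1953×0.406² = 161.0 J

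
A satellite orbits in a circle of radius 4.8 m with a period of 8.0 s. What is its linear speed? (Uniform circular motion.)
v = 2πr/T = 2π×4.8/8.0 = 3.77 m/s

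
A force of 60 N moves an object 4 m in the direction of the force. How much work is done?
W = Fd = 60×4 = 240.0 J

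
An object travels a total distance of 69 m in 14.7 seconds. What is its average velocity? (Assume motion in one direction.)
v_avg = Δd / Δt = 69 / 14.7 = 4.69 m/s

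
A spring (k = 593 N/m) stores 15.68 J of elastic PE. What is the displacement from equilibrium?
PE = ½kx² → x = √(2PE/k) = √(2×15.68/593) = 0.23 m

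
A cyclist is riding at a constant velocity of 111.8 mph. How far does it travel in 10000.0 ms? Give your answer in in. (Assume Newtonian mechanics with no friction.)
d = vt (with unit conversion) = 19680.0 in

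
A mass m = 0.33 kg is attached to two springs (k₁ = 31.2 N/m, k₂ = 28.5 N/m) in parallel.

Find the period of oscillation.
k_eq = k₁+k₂ = 59.7 N/m
T = 2π√(m/k_eq) = 2π√(0.33/59.7) = 0.4671 s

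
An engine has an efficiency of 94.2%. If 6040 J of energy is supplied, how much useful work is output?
W_out = η × W_in = 0.942 × 6040 = 5689.7 J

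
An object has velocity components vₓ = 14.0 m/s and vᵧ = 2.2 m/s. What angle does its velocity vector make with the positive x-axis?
θ = arctan(vᵧ/vₓ) = arctan(2.2/14.0) = 8.93°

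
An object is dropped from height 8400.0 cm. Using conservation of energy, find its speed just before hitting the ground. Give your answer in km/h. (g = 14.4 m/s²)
mgh = ½mv² → v = √(2gh) = √(2×14.4×84) = 49.19 m/s = 177.1 km/h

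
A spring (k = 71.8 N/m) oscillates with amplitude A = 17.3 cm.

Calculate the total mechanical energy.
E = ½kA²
E = ½kA² = ½×71.8×(0.173)² = 1.074 J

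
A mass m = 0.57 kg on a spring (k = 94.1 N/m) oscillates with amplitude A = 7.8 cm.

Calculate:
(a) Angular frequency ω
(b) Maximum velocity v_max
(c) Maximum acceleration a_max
ω = √(k/m) = √(94.1/0.57) = 12.85 rad/s
v_max = ωA = 12.85×0.078 = 1.002 m/s
a_max = ω²A = 12.85²×0.078 = 12.88 m/s²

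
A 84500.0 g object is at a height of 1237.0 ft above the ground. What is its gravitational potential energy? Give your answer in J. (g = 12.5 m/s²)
PE = mgh = 84.5 kg × 12.5 m/s² × 377 m = 3.982e+05 J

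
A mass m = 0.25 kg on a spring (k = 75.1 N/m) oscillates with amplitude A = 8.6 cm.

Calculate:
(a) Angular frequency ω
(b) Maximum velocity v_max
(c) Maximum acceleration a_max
ω = √(k/m) = √(75.1/0.25) = 17.33 rad/s
v_max = ωA = 17.33×0.086 = 1.491 m/s
a_max = ω²A = 17.33²×0.086 = 25.83 m/s²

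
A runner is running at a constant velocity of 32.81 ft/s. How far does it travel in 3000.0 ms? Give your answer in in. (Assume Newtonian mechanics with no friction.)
d = vt (with unit conversion) = 1181.0 in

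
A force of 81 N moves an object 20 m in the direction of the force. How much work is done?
W = Fd = 81×20 = 1620.0 J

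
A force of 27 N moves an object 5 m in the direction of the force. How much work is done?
W = Fd = 27×5 = 135.0 J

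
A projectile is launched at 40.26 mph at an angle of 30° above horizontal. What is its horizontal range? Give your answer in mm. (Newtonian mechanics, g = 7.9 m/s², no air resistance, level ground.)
R = v₀² sin(2θ) / g (with unit conversion) = 35510.0 mm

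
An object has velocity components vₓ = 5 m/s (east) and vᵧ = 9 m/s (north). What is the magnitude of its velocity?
|v| = √(vₓ² + vᵧ²) = √(5² + 9²) = √(106) = 10.3 m/s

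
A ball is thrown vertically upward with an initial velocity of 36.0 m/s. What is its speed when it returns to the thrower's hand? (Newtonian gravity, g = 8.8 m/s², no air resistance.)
By conservation of energy, the ball returns at the same speed = 36.0 m/s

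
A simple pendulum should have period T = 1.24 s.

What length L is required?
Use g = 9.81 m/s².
T = 2π√(L/g) → L = g(T/2π)² = 9.81×(1.24/2π)² = 0.3821 m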